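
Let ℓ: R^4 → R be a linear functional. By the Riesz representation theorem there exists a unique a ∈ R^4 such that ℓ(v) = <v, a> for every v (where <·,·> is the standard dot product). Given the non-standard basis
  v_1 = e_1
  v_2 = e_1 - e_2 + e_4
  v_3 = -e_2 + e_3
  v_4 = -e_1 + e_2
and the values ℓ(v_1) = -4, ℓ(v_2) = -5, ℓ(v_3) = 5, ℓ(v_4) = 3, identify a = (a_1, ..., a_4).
a = (-4, -1, 4, -2)

Write a = (a_1, ..., a_4) in the standard basis. For each basis vector v_i, ℓ(v_i) = <v_i, a> is a linear equation in the a_j's. Collect the n equations into a matrix system V a = ℓ, where row i of V is v_i (expressed in the standard basis). Since V is invertible (lower-triangular with 1s on the diagonal, up to permutation), solve by back-substitution:
  V =
[[1, 0, 0, 0],
 [1, -1, 0, 1],
 [0, -1, 1, 0],
 [-1, 1, 0, 0]]
  V a = (-4, -5, 5, 3)
Solving gives a = (-4, -1, 4, -2).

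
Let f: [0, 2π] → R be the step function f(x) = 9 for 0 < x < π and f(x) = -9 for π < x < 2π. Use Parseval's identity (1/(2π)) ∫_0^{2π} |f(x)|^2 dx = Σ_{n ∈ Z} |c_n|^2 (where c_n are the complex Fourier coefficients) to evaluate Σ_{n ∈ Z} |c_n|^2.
Σ |c_n|^2 = 81

Parseval equates the L^2 energy of f (normalised by 1/(2π)) with the ℓ^2 sum of its Fourier coefficients: (1/(2π)) ∫_0^{2π} |f|^2 = Σ |c_n|^2.
Compute the left side: (1/(2π)) [∫_0^π 9^2 dx + ∫_π^{2π} (-9)^2 dx] = (1/(2π)) · (81π + 81π) = (81 + 81)/2 = 81.
So Σ_{n ∈ Z} |c_n|^2 = 81.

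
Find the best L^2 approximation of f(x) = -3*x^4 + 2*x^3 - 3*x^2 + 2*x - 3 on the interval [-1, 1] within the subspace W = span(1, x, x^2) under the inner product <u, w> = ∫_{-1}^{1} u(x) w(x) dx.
g(x) = -39*x^2/7 + 16*x/5 - 96/35

The best approximation g ∈ W is the orthogonal projection of f onto W. Writing g = a_0 + a_1 x + a_2 x^2, the coefficients solve the normal equations G · a = b where
  G_{ij} = <φ_i, φ_j> and b_i = <f, φ_i>, with φ_0 = 1, φ_1 = x, φ_2 = x^2.
G =
  [2, 0, 2/3]
  [0, 2/3, 0]
  [2/3, 0, 2/5],
b = (-46/5, 32/15, -142/35).
Solving gives a_0 = -96/35, a_1 = 16/5, a_2 = -39/7, so
  g(x) = -39*x^2/7 + 16*x/5 - 96/35.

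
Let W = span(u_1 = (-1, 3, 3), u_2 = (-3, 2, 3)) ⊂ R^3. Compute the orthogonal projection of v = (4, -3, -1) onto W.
proj_W(v) = (307/94, -72/47, -255/94)

Set up U = [u_1 | ... | u_2] ∈ R^(3×2). The projector onto W = col(U) is P = U (U^T U)^(-1) U^T.
Compute U^T U =
  [19, 18]
  [18, 22],
and U^T v = (-16, -21).
Solve U^T U · c = U^T v for the coefficients: c = (13/47, -111/94). The projection is proj_W(v) = U c.
Check: (v - proj_W(v)) · u_1 = 0  (should be 0).
Check: (v - proj_W(v)) · u_2 = 0  (should be 0).
Result: proj_W(v) = (307/94, -72/47, -255/94).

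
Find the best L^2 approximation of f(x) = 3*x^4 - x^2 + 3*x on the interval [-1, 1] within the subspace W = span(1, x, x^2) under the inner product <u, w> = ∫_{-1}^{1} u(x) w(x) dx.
g(x) = 11*x^2/7 + 3*x - 9/35

The best approximation g ∈ W is the orthogonal projection of f onto W. Writing g = a_0 + a_1 x + a_2 x^2, the coefficients solve the normal equations G · a = b where
  G_{ij} = <φ_i, φ_j> and b_i = <f, φ_i>, with φ_0 = 1, φ_1 = x, φ_2 = x^2.
G =
  [2, 0, 2/3]
  [0, 2/3, 0]
  [2/3, 0, 2/5],
b = (8/15, 2, 16/35).
Solving gives a_0 = -9/35, a_1 = 3, a_2 = 11/7, so
  g(x) = 11*x^2/7 + 3*x - 9/35.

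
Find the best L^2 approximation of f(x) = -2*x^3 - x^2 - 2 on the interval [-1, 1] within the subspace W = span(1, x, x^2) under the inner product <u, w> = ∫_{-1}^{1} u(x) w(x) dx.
g(x) = -x^2 - 6*x/5 - 2

The best approximation g ∈ W is the orthogonal projection of f onto W. Writing g = a_0 + a_1 x + a_2 x^2, the coefficients solve the normal equations G · a = b where
  G_{ij} = <φ_i, φ_j> and b_i = <f, φ_i>, with φ_0 = 1, φ_1 = x, φ_2 = x^2.
G =
  [2, 0, 2/3]
  [0, 2/3, 0]
  [2/3, 0, 2/5],
b = (-14/3, -4/5, -26/15).
Solving gives a_0 = -2, a_1 = -6/5, a_2 = -1, so
  g(x) = -x^2 - 6*x/5 - 2.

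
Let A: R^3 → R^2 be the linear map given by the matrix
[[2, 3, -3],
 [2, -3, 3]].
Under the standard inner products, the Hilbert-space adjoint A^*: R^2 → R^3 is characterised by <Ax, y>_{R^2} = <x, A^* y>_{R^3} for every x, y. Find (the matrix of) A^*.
A^* = A^T =
[[2, 2],
 [3, -3],
 [-3, 3]]

For real matrices with standard dot products, the defining identity <Ax, y> = <x, A^* y> gives (Ax)^T y = x^T (A^*) y, i.e. x^T A^T y = x^T (A^*) y. Since this holds for all x, y, we must have A^* = A^T. Therefore
A^* =
[[2, 2],
 [3, -3],
 [-3, 3]].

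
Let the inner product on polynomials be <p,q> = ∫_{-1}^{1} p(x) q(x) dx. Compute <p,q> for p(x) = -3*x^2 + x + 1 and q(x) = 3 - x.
<p,q> = -2/3

Expand the product: p(x)·q(x) = 3*x^3 - 10*x^2 + 2*x + 3.
∫_{-1}^{1} of each monomial x^k gives [2/(k+1) if k even, 0 if k odd]. Integrating term-by-term (or equivalently evaluating the antiderivative F(x) = 3*x^4/4 - 10*x^3/3 + x^2 + 3*x at the endpoints):
  F(1) − F(−1) = 17/12 − (25/12) = -2/3.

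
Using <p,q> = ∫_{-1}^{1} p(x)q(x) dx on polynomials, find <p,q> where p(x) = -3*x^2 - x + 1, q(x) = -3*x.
<p,q> = 2

Expand the product: p(x)·q(x) = 9*x^3 + 3*x^2 - 3*x.
∫_{-1}^{1} of each monomial x^k gives [2/(k+1) if k even, 0 if k odd]. Integrating term-by-term (or equivalently evaluating the antiderivative F(x) = 9*x^4/4 + x^3 - 3*x^2/2 at the endpoints):
  F(1) − F(−1) = 7/4 − (-1/4) = 2.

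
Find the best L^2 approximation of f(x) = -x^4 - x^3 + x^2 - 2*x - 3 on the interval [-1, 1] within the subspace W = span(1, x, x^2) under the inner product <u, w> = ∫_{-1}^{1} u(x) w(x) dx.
g(x) = x^2/7 - 13*x/5 - 102/35

The best approximation g ∈ W is the orthogonal projection of f onto W. Writing g = a_0 + a_1 x + a_2 x^2, the coefficients solve the normal equations G · a = b where
  G_{ij} = <φ_i, φ_j> and b_i = <f, φ_i>, with φ_0 = 1, φ_1 = x, φ_2 = x^2.
G =
  [2, 0, 2/3]
  [0, 2/3, 0]
  [2/3, 0, 2/5],
b = (-86/15, -26/15, -66/35).
Solving gives a_0 = -102/35, a_1 = -13/5, a_2 = 1/7, so
  g(x) = x^2/7 - 13*x/5 - 102/35.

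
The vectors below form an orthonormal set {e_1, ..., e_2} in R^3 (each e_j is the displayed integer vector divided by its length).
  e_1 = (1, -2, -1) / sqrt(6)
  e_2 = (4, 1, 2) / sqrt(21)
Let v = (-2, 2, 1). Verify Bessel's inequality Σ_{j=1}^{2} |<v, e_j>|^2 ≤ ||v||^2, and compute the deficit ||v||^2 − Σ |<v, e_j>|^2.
Σ |<v, e_j>|^2 = 125/14; ||v||^2 = 9; deficit = 1/14

Write each e_j = u_j / sqrt(<u_j, u_j>) where u_j is the displayed integer vector. Then <v, e_j> = <v, u_j> / sqrt(<u_j, u_j>), so |<v, e_j>|^2 = <v, u_j>^2 / <u_j, u_j>.
Coefficients: <v, e_1> = -7/sqrt(6), <v, e_2> = -4/sqrt(21).
Square and sum: Σ |<v, e_j>|^2 = 125/14.
Compute ||v||^2 = v·v = 9.
Deficit = 9 − 125/14 = 1/14 ≥ 0, confirming Bessel's inequality. (The deficit equals ||v − Σ <v,e_j> e_j||^2, the squared distance from v to span{e_j}.)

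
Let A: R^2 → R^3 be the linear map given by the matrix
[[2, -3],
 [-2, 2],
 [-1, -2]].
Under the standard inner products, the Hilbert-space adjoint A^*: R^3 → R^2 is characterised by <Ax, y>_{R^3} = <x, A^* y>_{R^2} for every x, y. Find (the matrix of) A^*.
A^* = A^T =
[[2, -2, -1],
 [-3, 2, -2]]

For real matrices with standard dot products, the defining identity <Ax, y> = <x, A^* y> gives (Ax)^T y = x^T (A^*) y, i.e. x^T A^T y = x^T (A^*) y. Since this holds for all x, y, we must have A^* = A^T. Therefore
A^* =
[[2, -2, -1],
 [-3, 2, -2]].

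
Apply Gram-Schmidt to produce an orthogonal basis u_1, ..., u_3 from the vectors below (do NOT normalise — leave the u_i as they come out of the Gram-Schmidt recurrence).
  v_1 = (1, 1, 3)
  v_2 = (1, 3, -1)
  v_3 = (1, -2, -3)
Orthogonal basis:
  u_1 = (1, 1, 3)
  u_2 = (10/11, 32/11, -14/11)
  u_3 = (2, -4/5, -2/5)

Apply the Gram-Schmidt recurrence
  u_1 = v_1
  u_i = v_i − Σ_{j<i} ((v_i · u_j) / (u_j · u_j)) · u_j.

Step by step this gives:
  u_1 = (1, 1, 3)
  u_2 = (10/11, 32/11, -14/11)
  u_3 = (2, -4/5, -2/5)

Orthogonality check:
  u_2 · u_1 = 0 (should be 0)
  u_3 · u_1 = 0 (should be 0)
  u_3 · u_2 = 0 (should be 0)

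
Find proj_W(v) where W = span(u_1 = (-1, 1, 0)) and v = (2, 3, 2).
proj_W(v) = (-1/2, 1/2, 0)

Set up U = [u_1 | ... | u_1] ∈ R^(3×1). The projector onto W = col(U) is P = U (U^T U)^(-1) U^T.
Compute U^T U =
  [2],
and U^T v = (1).
Solve U^T U · c = U^T v for the coefficients: c = (1/2). The projection is proj_W(v) = U c.
Check: (v - proj_W(v)) · u_1 = 0  (should be 0).
Result: proj_W(v) = (-1/2, 1/2, 0).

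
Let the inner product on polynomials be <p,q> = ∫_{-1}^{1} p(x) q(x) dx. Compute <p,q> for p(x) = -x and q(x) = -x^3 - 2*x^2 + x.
<p,q> = -4/15

Expand the product: p(x)·q(x) = x^4 + 2*x^3 - x^2.
∫_{-1}^{1} of each monomial x^k gives [2/(k+1) if k even, 0 if k odd]. Integrating term-by-term (or equivalently evaluating the antiderivative F(x) = x^5/5 + x^4/2 - x^3/3 at the endpoints):
  F(1) − F(−1) = 11/30 − (19/30) = -4/15.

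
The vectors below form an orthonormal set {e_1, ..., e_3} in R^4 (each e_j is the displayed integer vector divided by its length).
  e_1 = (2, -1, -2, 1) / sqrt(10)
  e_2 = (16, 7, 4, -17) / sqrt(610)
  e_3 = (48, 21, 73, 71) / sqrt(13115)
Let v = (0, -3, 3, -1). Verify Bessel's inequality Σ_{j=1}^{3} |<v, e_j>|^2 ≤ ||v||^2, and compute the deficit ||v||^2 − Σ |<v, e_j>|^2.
Σ |<v, e_j>|^2 = 97/43; ||v||^2 = 19; deficit = 720/43

Write each e_j = u_j / sqrt(<u_j, u_j>) where u_j is the displayed integer vector. Then <v, e_j> = <v, u_j> / sqrt(<u_j, u_j>), so |<v, e_j>|^2 = <v, u_j>^2 / <u_j, u_j>.
Coefficients: <v, e_1> = -4/sqrt(10), <v, e_2> = 8/sqrt(610), <v, e_3> = 85/sqrt(13115).
Square and sum: Σ |<v, e_j>|^2 = 97/43.
Compute ||v||^2 = v·v = 19.
Deficit = 19 − 97/43 = 720/43 ≥ 0, confirming Bessel's inequality. (The deficit equals ||v − Σ <v,e_j> e_j||^2, the squared distance from v to span{e_j}.)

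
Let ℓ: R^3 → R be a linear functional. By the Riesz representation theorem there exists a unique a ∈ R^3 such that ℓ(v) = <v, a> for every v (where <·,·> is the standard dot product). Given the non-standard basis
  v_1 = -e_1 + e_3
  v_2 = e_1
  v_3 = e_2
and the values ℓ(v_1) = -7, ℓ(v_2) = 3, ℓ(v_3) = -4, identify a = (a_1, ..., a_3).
a = (3, -4, -4)

Write a = (a_1, ..., a_3) in the standard basis. For each basis vector v_i, ℓ(v_i) = <v_i, a> is a linear equation in the a_j's. Collect the n equations into a matrix system V a = ℓ, where row i of V is v_i (expressed in the standard basis). Since V is invertible (lower-triangular with 1s on the diagonal, up to permutation), solve by back-substitution:
  V =
[[-1, 0, 1],
 [1, 0, 0],
 [0, 1, 0]]
  V a = (-7, 3, -4)
Solving gives a = (3, -4, -4).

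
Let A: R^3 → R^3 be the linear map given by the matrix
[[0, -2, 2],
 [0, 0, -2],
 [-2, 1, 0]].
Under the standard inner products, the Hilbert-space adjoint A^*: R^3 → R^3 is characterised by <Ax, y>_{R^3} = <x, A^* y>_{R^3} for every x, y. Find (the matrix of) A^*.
A^* = A^T =
[[0, 0, -2],
 [-2, 0, 1],
 [2, -2, 0]]

For real matrices with standard dot products, the defining identity <Ax, y> = <x, A^* y> gives (Ax)^T y = x^T (A^*) y, i.e. x^T A^T y = x^T (A^*) y. Since this holds for all x, y, we must have A^* = A^T. Therefore
A^* =
[[0, 0, -2],
 [-2, 0, 1],
 [2, -2, 0]].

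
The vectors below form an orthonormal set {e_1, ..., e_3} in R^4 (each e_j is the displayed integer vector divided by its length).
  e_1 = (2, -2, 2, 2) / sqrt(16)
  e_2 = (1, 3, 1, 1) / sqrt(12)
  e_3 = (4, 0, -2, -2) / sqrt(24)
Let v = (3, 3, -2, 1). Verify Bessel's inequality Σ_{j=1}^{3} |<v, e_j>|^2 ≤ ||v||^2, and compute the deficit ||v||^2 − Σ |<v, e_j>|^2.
Σ |<v, e_j>|^2 = 37/2; ||v||^2 = 23; deficit = 9/2

Write each e_j = u_j / sqrt(<u_j, u_j>) where u_j is the displayed integer vector. Then <v, e_j> = <v, u_j> / sqrt(<u_j, u_j>), so |<v, e_j>|^2 = <v, u_j>^2 / <u_j, u_j>.
Coefficients: <v, e_1> = -2/sqrt(16), <v, e_2> = 11/sqrt(12), <v, e_3> = 14/sqrt(24).
Square and sum: Σ |<v, e_j>|^2 = 37/2.
Compute ||v||^2 = v·v = 23.
Deficit = 23 − 37/2 = 9/2 ≥ 0, confirming Bessel's inequality. (The deficit equals ||v − Σ <v,e_j> e_j||^2, the squared distance from v to span{e_j}.)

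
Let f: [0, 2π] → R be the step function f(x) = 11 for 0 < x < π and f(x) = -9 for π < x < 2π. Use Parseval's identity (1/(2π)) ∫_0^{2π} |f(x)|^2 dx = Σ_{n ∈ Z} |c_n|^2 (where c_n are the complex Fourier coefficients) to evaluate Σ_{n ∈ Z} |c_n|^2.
Σ |c_n|^2 = 101

Parseval equates the L^2 energy of f (normalised by 1/(2π)) with the ℓ^2 sum of its Fourier coefficients: (1/(2π)) ∫_0^{2π} |f|^2 = Σ |c_n|^2.
Compute the left side: (1/(2π)) [∫_0^π 11^2 dx + ∫_π^{2π} (-9)^2 dx] = (1/(2π)) · (121π + 81π) = (121 + 81)/2 = 101.
So Σ_{n ∈ Z} |c_n|^2 = 101.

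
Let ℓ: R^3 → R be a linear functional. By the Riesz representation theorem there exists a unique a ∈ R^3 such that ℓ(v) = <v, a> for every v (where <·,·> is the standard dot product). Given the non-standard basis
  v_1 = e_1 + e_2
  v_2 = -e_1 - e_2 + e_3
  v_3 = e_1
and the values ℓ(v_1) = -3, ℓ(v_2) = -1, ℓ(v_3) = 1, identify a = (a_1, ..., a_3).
a = (1, -4, -4)

Write a = (a_1, ..., a_3) in the standard basis. For each basis vector v_i, ℓ(v_i) = <v_i, a> is a linear equation in the a_j's. Collect the n equations into a matrix system V a = ℓ, where row i of V is v_i (expressed in the standard basis). Since V is invertible (lower-triangular with 1s on the diagonal, up to permutation), solve by back-substitution:
  V =
[[1, 1, 0],
 [-1, -1, 1],
 [1, 0, 0]]
  V a = (-3, -1, 1)
Solving gives a = (1, -4, -4).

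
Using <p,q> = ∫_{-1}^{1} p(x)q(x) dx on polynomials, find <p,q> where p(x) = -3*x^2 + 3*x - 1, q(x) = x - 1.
<p,q> = 6

Expand the product: p(x)·q(x) = -3*x^3 + 6*x^2 - 4*x + 1.
∫_{-1}^{1} of each monomial x^k gives [2/(k+1) if k even, 0 if k odd]. Integrating term-by-term (or equivalently evaluating the antiderivative F(x) = -3*x^4/4 + 2*x^3 - 2*x^2 + x at the endpoints):
  F(1) − F(−1) = 1/4 − (-23/4) = 6.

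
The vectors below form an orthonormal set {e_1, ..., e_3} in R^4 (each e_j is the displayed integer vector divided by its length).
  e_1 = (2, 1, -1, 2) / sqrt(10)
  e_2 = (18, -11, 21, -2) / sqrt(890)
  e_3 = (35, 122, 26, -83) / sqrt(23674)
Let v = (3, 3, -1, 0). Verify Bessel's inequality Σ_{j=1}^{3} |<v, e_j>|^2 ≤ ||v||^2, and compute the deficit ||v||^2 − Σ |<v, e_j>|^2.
Σ |<v, e_j>|^2 = 4885/266; ||v||^2 = 19; deficit = 169/266

Write each e_j = u_j / sqrt(<u_j, u_j>) where u_j is the displayed integer vector. Then <v, e_j> = <v, u_j> / sqrt(<u_j, u_j>), so |<v, e_j>|^2 = <v, u_j>^2 / <u_j, u_j>.
Coefficients: <v, e_1> = 10/sqrt(10), <v, e_2> = 0/sqrt(890), <v, e_3> = 445/sqrt(23674).
Square and sum: Σ |<v, e_j>|^2 = 4885/266.
Compute ||v||^2 = v·v = 19.
Deficit = 19 − 4885/266 = 169/266 ≥ 0, confirming Bessel's inequality. (The deficit equals ||v − Σ <v,e_j> e_j||^2, the squared distance from v to span{e_j}.)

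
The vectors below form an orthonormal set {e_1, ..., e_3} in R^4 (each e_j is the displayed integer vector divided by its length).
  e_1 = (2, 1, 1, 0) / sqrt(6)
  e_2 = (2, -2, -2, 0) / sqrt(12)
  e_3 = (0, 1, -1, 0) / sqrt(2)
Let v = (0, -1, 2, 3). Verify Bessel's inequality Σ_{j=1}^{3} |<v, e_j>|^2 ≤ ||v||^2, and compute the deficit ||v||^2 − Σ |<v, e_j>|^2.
Σ |<v, e_j>|^2 = 5; ||v||^2 = 14; deficit = 9

Write each e_j = u_j / sqrt(<u_j, u_j>) where u_j is the displayed integer vector. Then <v, e_j> = <v, u_j> / sqrt(<u_j, u_j>), so |<v, e_j>|^2 = <v, u_j>^2 / <u_j, u_j>.
Coefficients: <v, e_1> = 1/sqrt(6), <v, e_2> = -2/sqrt(12), <v, e_3> = -3/sqrt(2).
Square and sum: Σ |<v, e_j>|^2 = 5.
Compute ||v||^2 = v·v = 14.
Deficit = 14 − 5 = 9 ≥ 0, confirming Bessel's inequality. (The deficit equals ||v − Σ <v,e_j> e_j||^2, the squared distance from v to span{e_j}.)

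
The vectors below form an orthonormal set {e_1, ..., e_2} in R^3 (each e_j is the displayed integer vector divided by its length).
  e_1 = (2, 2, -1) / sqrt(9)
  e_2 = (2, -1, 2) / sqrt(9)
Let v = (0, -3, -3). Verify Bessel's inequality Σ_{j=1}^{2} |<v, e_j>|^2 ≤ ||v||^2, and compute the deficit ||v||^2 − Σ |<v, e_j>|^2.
Σ |<v, e_j>|^2 = 2; ||v||^2 = 18; deficit = 16

Write each e_j = u_j / sqrt(<u_j, u_j>) where u_j is the displayed integer vector. Then <v, e_j> = <v, u_j> / sqrt(<u_j, u_j>), so |<v, e_j>|^2 = <v, u_j>^2 / <u_j, u_j>.
Coefficients: <v, e_1> = -3/sqrt(9), <v, e_2> = -3/sqrt(9).
Square and sum: Σ |<v, e_j>|^2 = 2.
Compute ||v||^2 = v·v = 18.
Deficit = 18 − 2 = 16 ≥ 0, confirming Bessel's inequality. (The deficit equals ||v − Σ <v,e_j> e_j||^2, the squared distance from v to span{e_j}.)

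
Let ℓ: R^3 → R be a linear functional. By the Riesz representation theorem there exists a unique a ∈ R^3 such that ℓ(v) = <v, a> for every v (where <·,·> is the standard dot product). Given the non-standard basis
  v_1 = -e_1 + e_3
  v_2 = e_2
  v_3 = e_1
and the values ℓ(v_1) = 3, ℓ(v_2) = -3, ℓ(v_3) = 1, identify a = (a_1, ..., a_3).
a = (1, -3, 4)

Write a = (a_1, ..., a_3) in the standard basis. For each basis vector v_i, ℓ(v_i) = <v_i, a> is a linear equation in the a_j's. Collect the n equations into a matrix system V a = ℓ, where row i of V is v_i (expressed in the standard basis). Since V is invertible (lower-triangular with 1s on the diagonal, up to permutation), solve by back-substitution:
  V =
[[-1, 0, 1],
 [0, 1, 0],
 [1, 0, 0]]
  V a = (3, -3, 1)
Solving gives a = (1, -3, 4).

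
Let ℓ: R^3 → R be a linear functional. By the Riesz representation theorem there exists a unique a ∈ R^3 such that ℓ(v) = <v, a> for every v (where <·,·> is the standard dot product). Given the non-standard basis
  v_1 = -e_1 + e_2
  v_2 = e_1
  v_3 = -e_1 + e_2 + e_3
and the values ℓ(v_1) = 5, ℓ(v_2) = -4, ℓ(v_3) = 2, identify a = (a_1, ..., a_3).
a = (-4, 1, -3)

Write a = (a_1, ..., a_3) in the standard basis. For each basis vector v_i, ℓ(v_i) = <v_i, a> is a linear equation in the a_j's. Collect the n equations into a matrix system V a = ℓ, where row i of V is v_i (expressed in the standard basis). Since V is invertible (lower-triangular with 1s on the diagonal, up to permutation), solve by back-substitution:
  V =
[[-1, 1, 0],
 [1, 0, 0],
 [-1, 1, 1]]
  V a = (5, -4, 2)
Solving gives a = (-4, 1, -3).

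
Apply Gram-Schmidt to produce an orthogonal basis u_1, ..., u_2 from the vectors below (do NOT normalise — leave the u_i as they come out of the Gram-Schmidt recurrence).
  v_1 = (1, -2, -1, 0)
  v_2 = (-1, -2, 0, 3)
Orthogonal basis:
  u_1 = (1, -2, -1, 0)
  u_2 = (-3/2, -1, 1/2, 3)

Apply the Gram-Schmidt recurrence
  u_1 = v_1
  u_i = v_i − Σ_{j<i} ((v_i · u_j) / (u_j · u_j)) · u_j.

Step by step this gives:
  u_1 = (1, -2, -1, 0)
  u_2 = (-3/2, -1, 1/2, 3)

Orthogonality check:
  u_2 · u_1 = 0 (should be 0)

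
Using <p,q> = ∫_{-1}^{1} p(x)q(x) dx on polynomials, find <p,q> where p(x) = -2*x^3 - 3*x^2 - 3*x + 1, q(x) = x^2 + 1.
<p,q> = -8/15

Expand the product: p(x)·q(x) = -2*x^5 - 3*x^4 - 5*x^3 - 2*x^2 - 3*x + 1.
∫_{-1}^{1} of each monomial x^k gives [2/(k+1) if k even, 0 if k odd]. Integrating term-by-term (or equivalently evaluating the antiderivative F(x) = -x^6/3 - 3*x^5/5 - 5*x^4/4 - 2*x^3/3 - 3*x^2/2 + x at the endpoints):
  F(1) − F(−1) = -67/20 − (-169/60) = -8/15.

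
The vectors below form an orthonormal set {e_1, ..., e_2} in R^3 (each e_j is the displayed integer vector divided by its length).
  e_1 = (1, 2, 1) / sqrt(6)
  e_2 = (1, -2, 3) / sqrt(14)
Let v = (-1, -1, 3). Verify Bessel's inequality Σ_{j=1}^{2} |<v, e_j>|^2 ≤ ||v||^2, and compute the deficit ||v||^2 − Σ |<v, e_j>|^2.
Σ |<v, e_j>|^2 = 50/7; ||v||^2 = 11; deficit = 27/7

Write each e_j = u_j / sqrt(<u_j, u_j>) where u_j is the displayed integer vector. Then <v, e_j> = <v, u_j> / sqrt(<u_j, u_j>), so |<v, e_j>|^2 = <v, u_j>^2 / <u_j, u_j>.
Coefficients: <v, e_1> = 0/sqrt(6), <v, e_2> = 10/sqrt(14).
Square and sum: Σ |<v, e_j>|^2 = 50/7.
Compute ||v||^2 = v·v = 11.
Deficit = 11 − 50/7 = 27/7 ≥ 0, confirming Bessel's inequality. (The deficit equals ||v − Σ <v,e_j> e_j||^2, the squared distance from v to span{e_j}.)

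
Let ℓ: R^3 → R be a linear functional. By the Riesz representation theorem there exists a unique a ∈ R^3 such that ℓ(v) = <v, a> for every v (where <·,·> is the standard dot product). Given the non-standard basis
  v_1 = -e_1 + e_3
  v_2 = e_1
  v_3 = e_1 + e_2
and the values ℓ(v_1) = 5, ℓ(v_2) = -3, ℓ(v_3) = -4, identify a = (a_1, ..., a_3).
a = (-3, -1, 2)

Write a = (a_1, ..., a_3) in the standard basis. For each basis vector v_i, ℓ(v_i) = <v_i, a> is a linear equation in the a_j's. Collect the n equations into a matrix system V a = ℓ, where row i of V is v_i (expressed in the standard basis). Since V is invertible (lower-triangular with 1s on the diagonal, up to permutation), solve by back-substitution:
  V =
[[-1, 0, 1],
 [1, 0, 0],
 [1, 1, 0]]
  V a = (5, -3, -4)
Solving gives a = (-3, -1, 2).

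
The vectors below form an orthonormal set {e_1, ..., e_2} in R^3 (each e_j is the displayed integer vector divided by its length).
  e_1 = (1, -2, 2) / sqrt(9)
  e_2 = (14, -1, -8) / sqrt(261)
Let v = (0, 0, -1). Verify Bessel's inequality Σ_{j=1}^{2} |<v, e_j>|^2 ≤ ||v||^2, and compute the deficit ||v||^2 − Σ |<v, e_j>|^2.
Σ |<v, e_j>|^2 = 20/29; ||v||^2 = 1; deficit = 9/29

Write each e_j = u_j / sqrt(<u_j, u_j>) where u_j is the displayed integer vector. Then <v, e_j> = <v, u_j> / sqrt(<u_j, u_j>), so |<v, e_j>|^2 = <v, u_j>^2 / <u_j, u_j>.
Coefficients: <v, e_1> = -2/sqrt(9), <v, e_2> = 8/sqrt(261).
Square and sum: Σ |<v, e_j>|^2 = 20/29.
Compute ||v||^2 = v·v = 1.
Deficit = 1 − 20/29 = 9/29 ≥ 0, confirming Bessel's inequality. (The deficit equals ||v − Σ <v,e_j> e_j||^2, the squared distance from v to span{e_j}.)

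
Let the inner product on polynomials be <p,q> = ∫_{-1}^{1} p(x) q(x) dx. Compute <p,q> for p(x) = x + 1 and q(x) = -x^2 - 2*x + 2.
<p,q> = 2

Expand the product: p(x)·q(x) = -x^3 - 3*x^2 + 2.
∫_{-1}^{1} of each monomial x^k gives [2/(k+1) if k even, 0 if k odd]. Integrating term-by-term (or equivalently evaluating the antiderivative F(x) = -x^4/4 - x^3 + 2*x at the endpoints):
  F(1) − F(−1) = 3/4 − (-5/4) = 2.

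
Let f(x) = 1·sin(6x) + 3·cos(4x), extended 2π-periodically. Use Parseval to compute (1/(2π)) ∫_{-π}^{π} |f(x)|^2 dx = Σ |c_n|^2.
Σ |c_n|^2 = 5

Expand |f|^2 and use orthogonality of {sin(nx), cos(mx)} on [-π, π]:
  ∫_{-π}^{π} sin(nx)^2 dx = π, ∫ cos(mx)^2 dx = π, and cross terms integrate to 0.
So ∫_{-π}^{π} f(x)^2 dx = 1^2 · π + 3^2 · π = (1 + 9)π.
Divide by 2π: (1 + 9)/2 = 5.
By Parseval, this equals Σ |c_n|^2.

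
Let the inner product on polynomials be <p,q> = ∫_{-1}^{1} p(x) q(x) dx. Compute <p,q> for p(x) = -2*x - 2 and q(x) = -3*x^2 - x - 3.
<p,q> = 52/3

Expand the product: p(x)·q(x) = 6*x^3 + 8*x^2 + 8*x + 6.
∫_{-1}^{1} of each monomial x^k gives [2/(k+1) if k even, 0 if k odd]. Integrating term-by-term (or equivalently evaluating the antiderivative F(x) = 3*x^4/2 + 8*x^3/3 + 4*x^2 + 6*x at the endpoints):
  F(1) − F(−1) = 85/6 − (-19/6) = 52/3.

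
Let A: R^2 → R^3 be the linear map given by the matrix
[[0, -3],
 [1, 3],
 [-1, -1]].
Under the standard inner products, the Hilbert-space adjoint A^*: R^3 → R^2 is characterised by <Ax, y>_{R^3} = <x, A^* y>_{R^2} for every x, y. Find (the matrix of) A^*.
A^* = A^T =
[[0, 1, -1],
 [-3, 3, -1]]

For real matrices with standard dot products, the defining identity <Ax, y> = <x, A^* y> gives (Ax)^T y = x^T (A^*) y, i.e. x^T A^T y = x^T (A^*) y. Since this holds for all x, y, we must have A^* = A^T. Therefore
A^* =
[[0, 1, -1],
 [-3, 3, -1]].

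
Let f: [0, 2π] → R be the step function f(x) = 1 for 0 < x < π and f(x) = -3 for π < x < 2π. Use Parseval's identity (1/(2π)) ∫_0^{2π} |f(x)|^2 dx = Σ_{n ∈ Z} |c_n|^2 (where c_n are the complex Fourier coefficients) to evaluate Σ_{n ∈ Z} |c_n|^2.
Σ |c_n|^2 = 5

Parseval equates the L^2 energy of f (normalised by 1/(2π)) with the ℓ^2 sum of its Fourier coefficients: (1/(2π)) ∫_0^{2π} |f|^2 = Σ |c_n|^2.
Compute the left side: (1/(2π)) [∫_0^π 1^2 dx + ∫_π^{2π} (-3)^2 dx] = (1/(2π)) · (1π + 9π) = (1 + 9)/2 = 5.
So Σ_{n ∈ Z} |c_n|^2 = 5.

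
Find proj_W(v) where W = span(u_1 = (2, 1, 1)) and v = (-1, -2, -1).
proj_W(v) = (-5/3, -5/6, -5/6)

Set up U = [u_1 | ... | u_1] ∈ R^(3×1). The projector onto W = col(U) is P = U (U^T U)^(-1) U^T.
Compute U^T U =
  [6],
and U^T v = (-5).
Solve U^T U · c = U^T v for the coefficients: c = (-5/6). The projection is proj_W(v) = U c.
Check: (v - proj_W(v)) · u_1 = 0  (should be 0).
Result: proj_W(v) = (-5/3, -5/6, -5/6).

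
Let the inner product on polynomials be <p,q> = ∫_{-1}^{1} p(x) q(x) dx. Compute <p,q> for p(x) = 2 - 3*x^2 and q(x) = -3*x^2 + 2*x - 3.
<p,q> = -32/5

Expand the product: p(x)·q(x) = 9*x^4 - 6*x^3 + 3*x^2 + 4*x - 6.
∫_{-1}^{1} of each monomial x^k gives [2/(k+1) if k even, 0 if k odd]. Integrating term-by-term (or equivalently evaluating the antiderivative F(x) = 9*x^5/5 - 3*x^4/2 + x^3 + 2*x^2 - 6*x at the endpoints):
  F(1) − F(−1) = -27/10 − (37/10) = -32/5.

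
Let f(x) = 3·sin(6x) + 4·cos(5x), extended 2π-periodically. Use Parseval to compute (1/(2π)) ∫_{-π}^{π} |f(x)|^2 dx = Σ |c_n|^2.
Σ |c_n|^2 = 25/2

Expand |f|^2 and use orthogonality of {sin(nx), cos(mx)} on [-π, π]:
  ∫_{-π}^{π} sin(nx)^2 dx = π, ∫ cos(mx)^2 dx = π, and cross terms integrate to 0.
So ∫_{-π}^{π} f(x)^2 dx = 3^2 · π + 4^2 · π = (9 + 16)π.
Divide by 2π: (9 + 16)/2 = 25/2.
By Parseval, this equals Σ |c_n|^2.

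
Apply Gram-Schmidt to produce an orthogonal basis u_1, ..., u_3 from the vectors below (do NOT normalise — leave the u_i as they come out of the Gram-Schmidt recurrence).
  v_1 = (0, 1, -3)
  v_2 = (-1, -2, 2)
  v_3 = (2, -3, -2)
Orthogonal basis:
  u_1 = (0, 1, -3)
  u_2 = (-1, -6/5, -2/5)
  u_3 = (38/13, -57/26, -19/26)

Apply the Gram-Schmidt recurrence
  u_1 = v_1
  u_i = v_i − Σ_{j<i} ((v_i · u_j) / (u_j · u_j)) · u_j.

Step by step this gives:
  u_1 = (0, 1, -3)
  u_2 = (-1, -6/5, -2/5)
  u_3 = (38/13, -57/26, -19/26)

Orthogonality check:
  u_2 · u_1 = 0 (should be 0)
  u_3 · u_1 = 0 (should be 0)
  u_3 · u_2 = 0 (should be 0)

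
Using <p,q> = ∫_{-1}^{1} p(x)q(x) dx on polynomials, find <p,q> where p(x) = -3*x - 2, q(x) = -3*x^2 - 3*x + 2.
<p,q> = 2

Expand the product: p(x)·q(x) = 9*x^3 + 15*x^2 - 4.
∫_{-1}^{1} of each monomial x^k gives [2/(k+1) if k even, 0 if k odd]. Integrating term-by-term (or equivalently evaluating the antiderivative F(x) = 9*x^4/4 + 5*x^3 - 4*x at the endpoints):
  F(1) − F(−1) = 13/4 − (5/4) = 2.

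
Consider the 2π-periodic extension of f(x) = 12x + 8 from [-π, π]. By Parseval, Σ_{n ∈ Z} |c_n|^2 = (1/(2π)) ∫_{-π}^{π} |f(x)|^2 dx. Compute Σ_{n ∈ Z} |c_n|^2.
Σ |c_n|^2 = 48π^2 + 64

Expand and integrate term by term over [-π, π]:
  ∫ (12x)^2 dx = 144·(2π^3/3); ∫ 2·12·(8)·x dx = 0 (odd integrand); ∫ 8^2 dx = 64·2π.
So (1/(2π)) ∫_{-π}^{π} (12x + 8)^2 dx = 144π^2/3 + 64 = 48π^2 + 64.
Parseval ⇒ Σ |c_n|^2 = 48π^2 + 64.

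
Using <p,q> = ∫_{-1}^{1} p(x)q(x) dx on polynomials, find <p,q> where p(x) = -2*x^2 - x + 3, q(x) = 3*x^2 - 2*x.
<p,q> = 74/15

Expand the product: p(x)·q(x) = -6*x^4 + x^3 + 11*x^2 - 6*x.
∫_{-1}^{1} of each monomial x^k gives [2/(k+1) if k even, 0 if k odd]. Integrating term-by-term (or equivalently evaluating the antiderivative F(x) = -6*x^5/5 + x^4/4 + 11*x^3/3 - 3*x^2 at the endpoints):
  F(1) − F(−1) = -17/60 − (-313/60) = 74/15.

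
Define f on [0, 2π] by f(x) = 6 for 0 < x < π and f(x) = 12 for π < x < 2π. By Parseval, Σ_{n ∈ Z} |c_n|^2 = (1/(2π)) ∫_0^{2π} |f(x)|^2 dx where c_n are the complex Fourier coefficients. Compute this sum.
Σ |c_n|^2 = 90

Parseval equates the L^2 energy of f (normalised by 1/(2π)) with the ℓ^2 sum of its Fourier coefficients: (1/(2π)) ∫_0^{2π} |f|^2 = Σ |c_n|^2.
Compute the left side: (1/(2π)) [∫_0^π 6^2 dx + ∫_π^{2π} 12^2 dx] = (1/(2π)) · (36π + 144π) = (36 + 144)/2 = 90.
So Σ_{n ∈ Z} |c_n|^2 = 90.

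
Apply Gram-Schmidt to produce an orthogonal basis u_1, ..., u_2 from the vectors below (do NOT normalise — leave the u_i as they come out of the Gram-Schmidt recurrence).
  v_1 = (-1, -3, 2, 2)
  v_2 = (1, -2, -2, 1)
Orthogonal basis:
  u_1 = (-1, -3, 2, 2)
  u_2 = (7/6, -3/2, -7/3, 2/3)

Apply the Gram-Schmidt recurrence
  u_1 = v_1
  u_i = v_i − Σ_{j<i} ((v_i · u_j) / (u_j · u_j)) · u_j.

Step by step this gives:
  u_1 = (-1, -3, 2, 2)
  u_2 = (7/6, -3/2, -7/3, 2/3)

Orthogonality check:
  u_2 · u_1 = 0 (should be 0)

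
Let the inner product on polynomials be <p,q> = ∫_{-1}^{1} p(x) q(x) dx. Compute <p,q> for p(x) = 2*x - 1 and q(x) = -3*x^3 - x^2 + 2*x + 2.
<p,q> = -46/15

Expand the product: p(x)·q(x) = -6*x^4 + x^3 + 5*x^2 + 2*x - 2.
∫_{-1}^{1} of each monomial x^k gives [2/(k+1) if k even, 0 if k odd]. Integrating term-by-term (or equivalently evaluating the antiderivative F(x) = -6*x^5/5 + x^4/4 + 5*x^3/3 + x^2 - 2*x at the endpoints):
  F(1) − F(−1) = -17/60 − (167/60) = -46/15.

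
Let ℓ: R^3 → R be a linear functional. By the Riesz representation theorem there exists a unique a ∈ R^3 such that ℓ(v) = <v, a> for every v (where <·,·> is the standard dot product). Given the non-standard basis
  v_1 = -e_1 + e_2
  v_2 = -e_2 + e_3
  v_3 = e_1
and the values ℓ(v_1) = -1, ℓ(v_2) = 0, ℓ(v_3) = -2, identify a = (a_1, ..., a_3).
a = (-2, -3, -3)

Write a = (a_1, ..., a_3) in the standard basis. For each basis vector v_i, ℓ(v_i) = <v_i, a> is a linear equation in the a_j's. Collect the n equations into a matrix system V a = ℓ, where row i of V is v_i (expressed in the standard basis). Since V is invertible (lower-triangular with 1s on the diagonal, up to permutation), solve by back-substitution:
  V =
[[-1, 1, 0],
 [0, -1, 1],
 [1, 0, 0]]
  V a = (-1, 0, -2)
Solving gives a = (-2, -3, -3).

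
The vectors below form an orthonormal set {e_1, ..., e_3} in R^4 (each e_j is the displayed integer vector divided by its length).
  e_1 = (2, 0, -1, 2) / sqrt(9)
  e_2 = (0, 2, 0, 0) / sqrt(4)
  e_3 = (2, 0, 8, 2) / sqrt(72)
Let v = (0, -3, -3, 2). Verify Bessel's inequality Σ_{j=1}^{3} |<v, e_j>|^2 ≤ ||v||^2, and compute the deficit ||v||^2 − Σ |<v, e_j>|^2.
Σ |<v, e_j>|^2 = 20; ||v||^2 = 22; deficit = 2

Write each e_j = u_j / sqrt(<u_j, u_j>) where u_j is the displayed integer vector. Then <v, e_j> = <v, u_j> / sqrt(<u_j, u_j>), so |<v, e_j>|^2 = <v, u_j>^2 / <u_j, u_j>.
Coefficients: <v, e_1> = 7/sqrt(9), <v, e_2> = -6/sqrt(4), <v, e_3> = -20/sqrt(72).
Square and sum: Σ |<v, e_j>|^2 = 20.
Compute ||v||^2 = v·v = 22.
Deficit = 22 − 20 = 2 ≥ 0, confirming Bessel's inequality. (The deficit equals ||v − Σ <v,e_j> e_j||^2, the squared distance from v to span{e_j}.)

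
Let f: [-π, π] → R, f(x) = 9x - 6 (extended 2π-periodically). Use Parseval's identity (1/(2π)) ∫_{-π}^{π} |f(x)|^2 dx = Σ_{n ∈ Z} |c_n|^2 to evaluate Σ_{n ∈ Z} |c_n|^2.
Σ |c_n|^2 = 27π^2 + 36

Expand and integrate term by term over [-π, π]:
  ∫ (9x)^2 dx = 81·(2π^3/3); ∫ 2·9·(-6)·x dx = 0 (odd integrand); ∫ (-6)^2 dx = 36·2π.
So (1/(2π)) ∫_{-π}^{π} (9x - 6)^2 dx = 81π^2/3 + 36 = 27π^2 + 36.
Parseval ⇒ Σ |c_n|^2 = 27π^2 + 36.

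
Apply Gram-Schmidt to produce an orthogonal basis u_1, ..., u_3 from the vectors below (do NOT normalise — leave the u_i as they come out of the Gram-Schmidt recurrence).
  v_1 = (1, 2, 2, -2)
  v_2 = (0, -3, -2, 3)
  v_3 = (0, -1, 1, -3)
Orthogonal basis:
  u_1 = (1, 2, 2, -2)
  u_2 = (16/13, -7/13, 6/13, 7/13)
  u_3 = (-2/15, -31/15, 1/5, -29/15)

Apply the Gram-Schmidt recurrence
  u_1 = v_1
  u_i = v_i − Σ_{j<i} ((v_i · u_j) / (u_j · u_j)) · u_j.

Step by step this gives:
  u_1 = (1, 2, 2, -2)
  u_2 = (16/13, -7/13, 6/13, 7/13)
  u_3 = (-2/15, -31/15, 1/5, -29/15)

Orthogonality check:
  u_2 · u_1 = 0 (should be 0)
  u_3 · u_1 = 0 (should be 0)
  u_3 · u_2 = 0 (should be 0)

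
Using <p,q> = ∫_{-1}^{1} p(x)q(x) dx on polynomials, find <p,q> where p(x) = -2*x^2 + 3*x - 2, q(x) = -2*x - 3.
<p,q> = 12

Expand the product: p(x)·q(x) = 4*x^3 - 5*x + 6.
∫_{-1}^{1} of each monomial x^k gives [2/(k+1) if k even, 0 if k odd]. Integrating term-by-term (or equivalently evaluating the antiderivative F(x) = x^4 - 5*x^2/2 + 6*x at the endpoints):
  F(1) − F(−1) = 9/2 − (-15/2) = 12.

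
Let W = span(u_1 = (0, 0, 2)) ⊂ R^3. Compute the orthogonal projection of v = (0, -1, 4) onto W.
proj_W(v) = (0, 0, 4)

Set up U = [u_1 | ... | u_1] ∈ R^(3×1). The projector onto W = col(U) is P = U (U^T U)^(-1) U^T.
Compute U^T U =
  [4],
and U^T v = (8).
Solve U^T U · c = U^T v for the coefficients: c = (2). The projection is proj_W(v) = U c.
Check: (v - proj_W(v)) · u_1 = 0  (should be 0).
Result: proj_W(v) = (0, 0, 4).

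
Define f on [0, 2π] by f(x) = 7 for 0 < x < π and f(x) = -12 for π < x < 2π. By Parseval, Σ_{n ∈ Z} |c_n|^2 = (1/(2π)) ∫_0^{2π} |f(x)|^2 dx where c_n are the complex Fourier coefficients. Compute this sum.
Σ |c_n|^2 = 193/2

Parseval equates the L^2 energy of f (normalised by 1/(2π)) with the ℓ^2 sum of its Fourier coefficients: (1/(2π)) ∫_0^{2π} |f|^2 = Σ |c_n|^2.
Compute the left side: (1/(2π)) [∫_0^π 7^2 dx + ∫_π^{2π} (-12)^2 dx] = (1/(2π)) · (49π + 144π) = (49 + 144)/2 = 193/2.
So Σ_{n ∈ Z} |c_n|^2 = 193/2.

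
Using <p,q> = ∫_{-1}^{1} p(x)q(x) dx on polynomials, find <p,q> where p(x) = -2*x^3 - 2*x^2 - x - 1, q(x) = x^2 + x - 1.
<p,q> = 2/5

Expand the product: p(x)·q(x) = -2*x^5 - 4*x^4 - x^3 + 1.
∫_{-1}^{1} of each monomial x^k gives [2/(k+1) if k even, 0 if k odd]. Integrating term-by-term (or equivalently evaluating the antiderivative F(x) = -x^6/3 - 4*x^5/5 - x^4/4 + x at the endpoints):
  F(1) − F(−1) = -23/60 − (-47/60) = 2/5.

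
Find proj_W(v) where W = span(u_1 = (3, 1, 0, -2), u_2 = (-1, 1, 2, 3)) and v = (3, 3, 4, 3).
proj_W(v) = (196/73, 256/73, 286/73, 203/73)

Set up U = [u_1 | ... | u_2] ∈ R^(4×2). The projector onto W = col(U) is P = U (U^T U)^(-1) U^T.
Compute U^T U =
  [14, -8]
  [-8, 15],
and U^T v = (6, 17).
Solve U^T U · c = U^T v for the coefficients: c = (113/73, 143/73). The projection is proj_W(v) = U c.
Check: (v - proj_W(v)) · u_1 = 0  (should be 0).
Check: (v - proj_W(v)) · u_2 = 0  (should be 0).
Result: proj_W(v) = (196/73, 256/73, 286/73, 203/73).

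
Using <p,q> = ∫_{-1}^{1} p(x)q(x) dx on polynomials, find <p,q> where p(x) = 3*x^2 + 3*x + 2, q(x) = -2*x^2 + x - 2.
<p,q> = -226/15

Expand the product: p(x)·q(x) = -6*x^4 - 3*x^3 - 7*x^2 - 4*x - 4.
∫_{-1}^{1} of each monomial x^k gives [2/(k+1) if k even, 0 if k odd]. Integrating term-by-term (or equivalently evaluating the antiderivative F(x) = -6*x^5/5 - 3*x^4/4 - 7*x^3/3 - 2*x^2 - 4*x at the endpoints):
  F(1) − F(−1) = -617/60 − (287/60) = -226/15.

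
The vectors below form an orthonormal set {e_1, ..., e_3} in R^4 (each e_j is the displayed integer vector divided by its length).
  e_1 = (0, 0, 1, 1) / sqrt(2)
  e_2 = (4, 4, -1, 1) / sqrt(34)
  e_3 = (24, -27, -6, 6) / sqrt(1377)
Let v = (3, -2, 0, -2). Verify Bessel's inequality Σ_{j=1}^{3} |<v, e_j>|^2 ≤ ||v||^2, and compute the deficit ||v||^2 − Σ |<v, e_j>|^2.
Σ |<v, e_j>|^2 = 104/9; ||v||^2 = 17; deficit = 49/9

Write each e_j = u_j / sqrt(<u_j, u_j>) where u_j is the displayed integer vector. Then <v, e_j> = <v, u_j> / sqrt(<u_j, u_j>), so |<v, e_j>|^2 = <v, u_j>^2 / <u_j, u_j>.
Coefficients: <v, e_1> = -2/sqrt(2), <v, e_2> = 2/sqrt(34), <v, e_3> = 114/sqrt(1377).
Square and sum: Σ |<v, e_j>|^2 = 104/9.
Compute ||v||^2 = v·v = 17.
Deficit = 17 − 104/9 = 49/9 ≥ 0, confirming Bessel's inequality. (The deficit equals ||v − Σ <v,e_j> e_j||^2, the squared distance from v to span{e_j}.)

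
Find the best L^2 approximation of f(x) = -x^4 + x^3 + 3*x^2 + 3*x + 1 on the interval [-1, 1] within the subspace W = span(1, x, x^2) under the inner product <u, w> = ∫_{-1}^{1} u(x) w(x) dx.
g(x) = 15*x^2/7 + 18*x/5 + 38/35

The best approximation g ∈ W is the orthogonal projection of f onto W. Writing g = a_0 + a_1 x + a_2 x^2, the coefficients solve the normal equations G · a = b where
  G_{ij} = <φ_i, φ_j> and b_i = <f, φ_i>, with φ_0 = 1, φ_1 = x, φ_2 = x^2.
G =
  [2, 0, 2/3]
  [0, 2/3, 0]
  [2/3, 0, 2/5],
b = (18/5, 12/5, 166/105).
Solving gives a_0 = 38/35, a_1 = 18/5, a_2 = 15/7, so
  g(x) = 15*x^2/7 + 18*x/5 + 38/35.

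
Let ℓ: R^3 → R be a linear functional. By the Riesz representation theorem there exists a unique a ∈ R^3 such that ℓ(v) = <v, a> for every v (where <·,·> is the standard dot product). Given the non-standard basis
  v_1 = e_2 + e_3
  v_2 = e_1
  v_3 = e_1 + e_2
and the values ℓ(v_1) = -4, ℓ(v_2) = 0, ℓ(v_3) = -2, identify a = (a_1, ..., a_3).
a = (0, -2, -2)

Write a = (a_1, ..., a_3) in the standard basis. For each basis vector v_i, ℓ(v_i) = <v_i, a> is a linear equation in the a_j's. Collect the n equations into a matrix system V a = ℓ, where row i of V is v_i (expressed in the standard basis). Since V is invertible (lower-triangular with 1s on the diagonal, up to permutation), solve by back-substitution:
  V =
[[0, 1, 1],
 [1, 0, 0],
 [1, 1, 0]]
  V a = (-4, 0, -2)
Solving gives a = (0, -2, -2).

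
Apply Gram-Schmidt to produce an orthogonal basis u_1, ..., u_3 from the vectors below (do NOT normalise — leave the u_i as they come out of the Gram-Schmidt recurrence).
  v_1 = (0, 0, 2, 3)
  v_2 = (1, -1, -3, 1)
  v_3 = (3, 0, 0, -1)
Orthogonal basis:
  u_1 = (0, 0, 2, 3)
  u_2 = (1, -1, -33/13, 22/13)
  u_3 = (424/147, 17/147, 37/49, -74/147)

Apply the Gram-Schmidt recurrence
  u_1 = v_1
  u_i = v_i − Σ_{j<i} ((v_i · u_j) / (u_j · u_j)) · u_j.

Step by step this gives:
  u_1 = (0, 0, 2, 3)
  u_2 = (1, -1, -33/13, 22/13)
  u_3 = (424/147, 17/147, 37/49, -74/147)

Orthogonality check:
  u_2 · u_1 = 0 (should be 0)
  u_3 · u_1 = 0 (should be 0)
  u_3 · u_2 = 0 (should be 0)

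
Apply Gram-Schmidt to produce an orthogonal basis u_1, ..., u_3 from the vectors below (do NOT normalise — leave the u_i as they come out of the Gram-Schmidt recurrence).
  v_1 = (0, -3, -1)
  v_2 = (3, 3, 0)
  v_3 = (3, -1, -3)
Orthogonal basis:
  u_1 = (0, -3, -1)
  u_2 = (3, 3/10, -9/10)
  u_3 = (-5/11, 5/11, -15/11)

Apply the Gram-Schmidt recurrence
  u_1 = v_1
  u_i = v_i − Σ_{j<i} ((v_i · u_j) / (u_j · u_j)) · u_j.

Step by step this gives:
  u_1 = (0, -3, -1)
  u_2 = (3, 3/10, -9/10)
  u_3 = (-5/11, 5/11, -15/11)

Orthogonality check:
  u_2 · u_1 = 0 (should be 0)
  u_3 · u_1 = 0 (should be 0)
  u_3 · u_2 = 0 (should be 0)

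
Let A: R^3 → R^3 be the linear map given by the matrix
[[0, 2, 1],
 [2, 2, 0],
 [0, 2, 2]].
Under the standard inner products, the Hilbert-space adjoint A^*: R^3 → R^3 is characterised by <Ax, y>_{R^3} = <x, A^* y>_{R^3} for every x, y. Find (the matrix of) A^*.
A^* = A^T =
[[0, 2, 0],
 [2, 2, 2],
 [1, 0, 2]]

For real matrices with standard dot products, the defining identity <Ax, y> = <x, A^* y> gives (Ax)^T y = x^T (A^*) y, i.e. x^T A^T y = x^T (A^*) y. Since this holds for all x, y, we must have A^* = A^T. Therefore
A^* =
[[0, 2, 0],
 [2, 2, 2],
 [1, 0, 2]].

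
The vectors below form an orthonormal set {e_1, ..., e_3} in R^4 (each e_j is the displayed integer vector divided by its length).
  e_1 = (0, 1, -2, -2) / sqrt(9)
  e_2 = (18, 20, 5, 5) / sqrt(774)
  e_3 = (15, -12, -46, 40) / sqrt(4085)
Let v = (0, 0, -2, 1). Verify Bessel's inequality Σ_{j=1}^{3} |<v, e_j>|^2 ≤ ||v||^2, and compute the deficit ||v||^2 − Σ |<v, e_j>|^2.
Σ |<v, e_j>|^2 = 901/190; ||v||^2 = 5; deficit = 49/190

Write each e_j = u_j / sqrt(<u_j, u_j>) where u_j is the displayed integer vector. Then <v, e_j> = <v, u_j> / sqrt(<u_j, u_j>), so |<v, e_j>|^2 = <v, u_j>^2 / <u_j, u_j>.
Coefficients: <v, e_1> = 2/sqrt(9), <v, e_2> = -5/sqrt(774), <v, e_3> = 132/sqrt(4085).
Square and sum: Σ |<v, e_j>|^2 = 901/190.
Compute ||v||^2 = v·v = 5.
Deficit = 5 − 901/190 = 49/190 ≥ 0, confirming Bessel's inequality. (The deficit equals ||v − Σ <v,e_j> e_j||^2, the squared distance from v to span{e_j}.)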